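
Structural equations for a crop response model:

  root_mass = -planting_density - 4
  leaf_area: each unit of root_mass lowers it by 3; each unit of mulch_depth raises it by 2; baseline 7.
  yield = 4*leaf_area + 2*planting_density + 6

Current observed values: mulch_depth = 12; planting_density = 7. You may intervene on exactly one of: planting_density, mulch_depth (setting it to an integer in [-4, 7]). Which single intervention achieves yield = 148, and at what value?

set mulch_depth = -4

Intervening on planting_density: yield = 14*planting_density + 178. Reaching 148 requires planting_density = -15/7, not an integer.
Intervening on mulch_depth: with other inputs at their observed values, yield = 8*mulch_depth + 180. Solving for 148 gives mulch_depth = -4, within [-4, 7].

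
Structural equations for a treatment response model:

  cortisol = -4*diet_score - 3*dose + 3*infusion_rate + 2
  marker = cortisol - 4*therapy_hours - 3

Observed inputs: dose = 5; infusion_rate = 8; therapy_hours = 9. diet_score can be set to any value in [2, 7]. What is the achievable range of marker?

-56 to -36

Substituting into the cortisol equation gives cortisol = -4*diet_score + 11.
So marker = -4*diet_score - 28.
Linear in diet_score, so extremes are at the endpoints: diet_score = 2 gives marker = -36; diet_score = 7 gives marker = -56.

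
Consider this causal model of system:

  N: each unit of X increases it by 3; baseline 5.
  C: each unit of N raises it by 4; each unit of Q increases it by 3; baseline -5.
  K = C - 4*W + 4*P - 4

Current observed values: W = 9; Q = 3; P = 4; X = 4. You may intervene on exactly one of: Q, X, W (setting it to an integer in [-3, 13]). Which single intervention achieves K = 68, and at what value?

Intervening on Q: K = 3*Q + 39. Reaching 68 requires Q = 29/3, not an integer.
Intervening on X: K = 12*X. Reaching 68 requires X = 17/3, not an integer.
Intervening on W: with other inputs at their observed values, K = -4*W + 84. Solving for 68 gives W = 4, within [-3, 13].

set W = 4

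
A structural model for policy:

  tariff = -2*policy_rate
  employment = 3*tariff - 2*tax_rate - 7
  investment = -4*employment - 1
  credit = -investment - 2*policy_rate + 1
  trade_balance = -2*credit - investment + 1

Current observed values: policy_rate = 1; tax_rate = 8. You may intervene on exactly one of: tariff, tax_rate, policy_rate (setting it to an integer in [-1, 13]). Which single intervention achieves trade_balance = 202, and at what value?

set policy_rate = 4

Intervening on tariff: trade_balance = -12*tariff + 94. Reaching 202 requires tariff = -9, outside [-1, 13].
Intervening on tax_rate: trade_balance = 8*tax_rate + 54. Reaching 202 requires tax_rate = 37/2, not an integer.
Intervening on policy_rate: with other inputs at their observed values, trade_balance = 28*policy_rate + 90. Solving for 202 gives policy_rate = 4, within [-1, 13].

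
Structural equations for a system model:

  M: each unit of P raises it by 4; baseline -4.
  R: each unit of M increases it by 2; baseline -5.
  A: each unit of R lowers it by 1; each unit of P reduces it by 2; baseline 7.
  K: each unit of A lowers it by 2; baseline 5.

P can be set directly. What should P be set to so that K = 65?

P = 5

Substituting into the R equation gives R = 8*P - 13.
This gives A = -10*P + 20.
Substituting into the K equation gives K = 20*P - 35.
Solve 20*P - 35 = 65: P = (65 + 35) / 20 = 5.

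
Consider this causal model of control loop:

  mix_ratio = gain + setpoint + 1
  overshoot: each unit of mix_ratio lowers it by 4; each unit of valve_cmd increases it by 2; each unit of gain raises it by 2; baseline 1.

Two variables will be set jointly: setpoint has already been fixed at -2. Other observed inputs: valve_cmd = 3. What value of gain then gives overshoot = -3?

gain = 7

With setpoint held at -2:
Substituting into the mix_ratio equation gives mix_ratio = gain - 1.
So overshoot = -2*gain + 11.
Solve -2*gain + 11 = -3: gain = (-3 - 11) / -2 = 7.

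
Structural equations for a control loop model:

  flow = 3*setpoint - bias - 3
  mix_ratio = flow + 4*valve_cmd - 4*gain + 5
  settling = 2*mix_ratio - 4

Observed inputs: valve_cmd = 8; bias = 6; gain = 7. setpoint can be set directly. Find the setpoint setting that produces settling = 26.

setpoint = 5

Substituting into the flow equation gives flow = 3*setpoint - 9.
Substituting into the mix_ratio equation gives mix_ratio = 3*setpoint.
Substituting into the settling equation gives settling = 6*setpoint - 4.
Solve 6*setpoint - 4 = 26: setpoint = (26 + 4) / 6 = 5.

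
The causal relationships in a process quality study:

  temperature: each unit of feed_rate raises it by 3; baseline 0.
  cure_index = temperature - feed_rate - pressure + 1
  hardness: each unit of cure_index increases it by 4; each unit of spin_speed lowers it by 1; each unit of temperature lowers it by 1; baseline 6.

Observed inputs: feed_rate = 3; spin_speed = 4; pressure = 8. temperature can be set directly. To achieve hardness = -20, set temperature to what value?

Intervening on temperature fixes its value directly, overriding its dependence on feed_rate.
Substituting into the cure_index equation gives cure_index = temperature - 10.
Substituting into the hardness equation gives hardness = 3*temperature - 38.
Solve 3*temperature - 38 = -20: temperature = (-20 + 38) / 3 = 6.

temperature = 6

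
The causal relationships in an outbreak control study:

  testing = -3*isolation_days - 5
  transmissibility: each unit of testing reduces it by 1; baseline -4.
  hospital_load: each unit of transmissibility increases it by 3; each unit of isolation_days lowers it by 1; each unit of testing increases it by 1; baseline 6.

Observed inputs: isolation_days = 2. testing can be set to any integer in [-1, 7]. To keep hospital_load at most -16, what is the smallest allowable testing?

Intervening on testing fixes its value directly, overriding its dependence on isolation_days.
Substituting into the hospital_load equation gives hospital_load = -2*testing - 8.
Require -2*testing - 8 ≤ -16, so testing ≥ 4.
The smallest integer in [-1, 7] satisfying this is 4.

testing = 4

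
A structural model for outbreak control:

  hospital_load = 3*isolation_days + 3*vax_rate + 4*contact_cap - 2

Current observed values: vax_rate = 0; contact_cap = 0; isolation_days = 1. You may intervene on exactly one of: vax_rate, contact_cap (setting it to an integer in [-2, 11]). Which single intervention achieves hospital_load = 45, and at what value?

set contact_cap = 11

Intervening on vax_rate: hospital_load = 3*vax_rate + 1. Reaching 45 requires vax_rate = 44/3, not an integer.
Intervening on contact_cap: with other inputs at their observed values, hospital_load = 4*contact_cap + 1. Solving for 45 gives contact_cap = 11, within [-2, 11].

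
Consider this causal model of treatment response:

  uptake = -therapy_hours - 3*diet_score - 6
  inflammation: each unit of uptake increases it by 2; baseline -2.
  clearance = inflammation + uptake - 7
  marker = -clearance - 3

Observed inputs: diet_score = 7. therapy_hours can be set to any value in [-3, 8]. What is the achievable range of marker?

78 to 111

Substituting into the uptake equation gives uptake = -therapy_hours - 27.
Substituting into the inflammation equation gives inflammation = -2*therapy_hours - 56.
So clearance = -3*therapy_hours - 90.
marker becomes 3*therapy_hours + 87.
Linear in therapy_hours, so extremes are at the endpoints: therapy_hours = -3 gives marker = 78; therapy_hours = 8 gives marker = 111.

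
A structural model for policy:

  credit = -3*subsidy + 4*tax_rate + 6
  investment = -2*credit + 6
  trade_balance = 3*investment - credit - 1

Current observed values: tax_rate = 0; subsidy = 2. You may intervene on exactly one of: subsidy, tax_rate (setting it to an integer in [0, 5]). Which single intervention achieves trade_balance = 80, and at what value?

set subsidy = 5

Intervening on subsidy: with other inputs at their observed values, trade_balance = 21*subsidy - 25. Solving for 80 gives subsidy = 5, within [0, 5].
Intervening on tax_rate: trade_balance = -28*tax_rate + 17. Reaching 80 requires tax_rate = -9/4, not an integer.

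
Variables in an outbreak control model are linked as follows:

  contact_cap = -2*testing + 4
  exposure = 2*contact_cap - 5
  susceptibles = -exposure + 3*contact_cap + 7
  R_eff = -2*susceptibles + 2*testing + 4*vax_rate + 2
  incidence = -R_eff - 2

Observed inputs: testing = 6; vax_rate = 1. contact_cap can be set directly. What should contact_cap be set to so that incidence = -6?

contact_cap = -5

Intervening on contact_cap fixes its value directly, overriding its dependence on testing.
Substituting into the susceptibles equation gives susceptibles = contact_cap + 12.
So R_eff = -2*contact_cap - 6.
So incidence = 2*contact_cap + 4.
Solve 2*contact_cap + 4 = -6: contact_cap = (-6 - 4) / 2 = -5.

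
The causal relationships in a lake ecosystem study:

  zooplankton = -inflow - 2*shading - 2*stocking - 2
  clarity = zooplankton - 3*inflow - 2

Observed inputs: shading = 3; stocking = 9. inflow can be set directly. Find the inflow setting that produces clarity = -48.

inflow = 5

Substituting into the zooplankton equation gives zooplankton = -inflow - 26.
Substituting into the clarity equation gives clarity = -4*inflow - 28.
Solve -4*inflow - 28 = -48: inflow = (-48 + 28) / -4 = 5.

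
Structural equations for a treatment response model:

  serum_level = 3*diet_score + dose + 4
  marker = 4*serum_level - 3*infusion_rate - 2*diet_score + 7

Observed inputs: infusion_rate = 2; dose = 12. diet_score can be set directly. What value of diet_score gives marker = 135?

Substituting into the serum_level equation gives serum_level = 3*diet_score + 16.
This gives marker = 10*diet_score + 65.
Solve 10*diet_score + 65 = 135: diet_score = (135 - 65) / 10 = 7.

diet_score = 7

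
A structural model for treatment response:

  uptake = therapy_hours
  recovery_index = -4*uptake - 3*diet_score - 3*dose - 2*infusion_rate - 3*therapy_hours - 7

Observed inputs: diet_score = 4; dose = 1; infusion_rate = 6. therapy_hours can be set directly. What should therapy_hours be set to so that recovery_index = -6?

Substituting into the recovery_index equation gives recovery_index = -7*therapy_hours - 34.
Solve -7*therapy_hours - 34 = -6: therapy_hours = (-6 + 34) / -7 = -4.

therapy_hours = -4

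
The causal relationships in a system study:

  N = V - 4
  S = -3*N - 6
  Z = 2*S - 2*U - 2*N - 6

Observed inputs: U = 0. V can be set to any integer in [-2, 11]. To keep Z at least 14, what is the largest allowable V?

V = 0

Substituting into the S equation gives S = -3*V + 6.
So Z = -8*V + 14.
Require -8*V + 14 ≥ 14, so V ≤ 0.
The largest integer in [-2, 11] satisfying this is 0.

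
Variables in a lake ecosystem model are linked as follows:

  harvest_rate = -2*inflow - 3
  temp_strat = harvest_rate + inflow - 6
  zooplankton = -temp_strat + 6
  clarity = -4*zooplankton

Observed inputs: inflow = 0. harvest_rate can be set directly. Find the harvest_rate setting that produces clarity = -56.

harvest_rate = -2

Intervening on harvest_rate fixes its value directly, overriding its dependence on inflow.
Substituting into the temp_strat equation gives temp_strat = harvest_rate - 6.
So zooplankton = -harvest_rate + 12.
So clarity = 4*harvest_rate - 48.
Solve 4*harvest_rate - 48 = -56: harvest_rate = (-56 + 48) / 4 = -2.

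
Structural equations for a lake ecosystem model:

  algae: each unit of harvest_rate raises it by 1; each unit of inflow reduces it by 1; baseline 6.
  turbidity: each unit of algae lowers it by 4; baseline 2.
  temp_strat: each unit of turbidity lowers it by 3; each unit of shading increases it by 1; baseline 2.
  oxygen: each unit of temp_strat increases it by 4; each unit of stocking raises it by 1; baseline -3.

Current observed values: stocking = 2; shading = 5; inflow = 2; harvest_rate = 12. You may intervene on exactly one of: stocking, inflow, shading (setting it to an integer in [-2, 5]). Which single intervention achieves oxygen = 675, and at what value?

Intervening on stocking: oxygen = stocking + 769. Reaching 675 requires stocking = -94, outside [-2, 5].
Intervening on inflow: with other inputs at their observed values, oxygen = -48*inflow + 867. Solving for 675 gives inflow = 4, within [-2, 5].
Intervening on shading: oxygen = 4*shading + 751. Reaching 675 requires shading = -19, outside [-2, 5].

set inflow = 4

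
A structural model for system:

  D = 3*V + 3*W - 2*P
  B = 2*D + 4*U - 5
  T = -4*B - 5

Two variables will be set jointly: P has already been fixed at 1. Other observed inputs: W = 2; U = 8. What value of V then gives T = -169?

V = 1

With P held at 1:
Substituting into the D equation gives D = 3*V + 4.
B becomes 6*V + 35.
This gives T = -24*V - 145.
Solve -24*V - 145 = -169: V = (-169 + 145) / -24 = 1.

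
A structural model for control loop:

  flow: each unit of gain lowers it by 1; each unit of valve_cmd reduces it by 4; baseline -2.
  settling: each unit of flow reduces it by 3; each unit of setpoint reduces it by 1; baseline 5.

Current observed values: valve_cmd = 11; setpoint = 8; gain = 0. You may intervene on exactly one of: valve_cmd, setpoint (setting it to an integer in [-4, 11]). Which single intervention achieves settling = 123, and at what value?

set valve_cmd = 10

Intervening on valve_cmd: with other inputs at their observed values, settling = 12*valve_cmd + 3. Solving for 123 gives valve_cmd = 10, within [-4, 11].
Intervening on setpoint: settling = -setpoint + 143. Reaching 123 requires setpoint = 20, outside [-4, 11].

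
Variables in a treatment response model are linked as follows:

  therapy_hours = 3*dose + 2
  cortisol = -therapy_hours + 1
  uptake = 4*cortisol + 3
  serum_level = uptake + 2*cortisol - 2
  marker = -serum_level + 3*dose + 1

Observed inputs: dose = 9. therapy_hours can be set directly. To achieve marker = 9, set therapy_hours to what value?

therapy_hours = -2

Intervening on therapy_hours fixes its value directly, overriding its dependence on dose.
Substituting into the uptake equation gives uptake = -4*therapy_hours + 7.
Substituting into the serum_level equation gives serum_level = -6*therapy_hours + 7.
Substituting into the marker equation gives marker = 6*therapy_hours + 21.
Solve 6*therapy_hours + 21 = 9: therapy_hours = (9 - 21) / 6 = -2.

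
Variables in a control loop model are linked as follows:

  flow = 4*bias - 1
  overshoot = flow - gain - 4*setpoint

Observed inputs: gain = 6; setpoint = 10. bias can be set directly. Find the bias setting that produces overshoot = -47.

bias = 0

Substituting into the overshoot equation gives overshoot = 4*bias - 47.
Solve 4*bias - 47 = -47: bias = (-47 + 47) / 4 = 0.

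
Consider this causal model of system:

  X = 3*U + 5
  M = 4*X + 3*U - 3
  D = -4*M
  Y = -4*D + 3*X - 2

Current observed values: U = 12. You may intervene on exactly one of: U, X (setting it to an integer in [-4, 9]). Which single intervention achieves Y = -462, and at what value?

Intervening on U: with other inputs at their observed values, Y = 249*U + 285. Solving for -462 gives U = -3, within [-4, 9].
Intervening on X: Y = 67*X + 526. Reaching -462 requires X = -988/67, not an integer.

set U = -3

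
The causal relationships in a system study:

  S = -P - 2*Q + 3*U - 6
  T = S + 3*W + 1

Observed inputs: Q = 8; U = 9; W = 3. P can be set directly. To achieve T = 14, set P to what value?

P = 1

Substituting into the S equation gives S = -P + 5.
T becomes -P + 15.
Solve -P + 15 = 14: P = (14 - 15) / -1 = 1.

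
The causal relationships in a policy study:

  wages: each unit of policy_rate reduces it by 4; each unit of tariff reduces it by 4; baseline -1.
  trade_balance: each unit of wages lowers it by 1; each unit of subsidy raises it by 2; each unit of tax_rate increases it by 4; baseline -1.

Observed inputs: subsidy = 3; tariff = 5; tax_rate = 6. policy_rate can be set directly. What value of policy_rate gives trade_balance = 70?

Substituting into the wages equation gives wages = -4*policy_rate - 21.
Substituting into the trade_balance equation gives trade_balance = 4*policy_rate + 50.
Solve 4*policy_rate + 50 = 70: policy_rate = (70 - 50) / 4 = 5.

policy_rate = 5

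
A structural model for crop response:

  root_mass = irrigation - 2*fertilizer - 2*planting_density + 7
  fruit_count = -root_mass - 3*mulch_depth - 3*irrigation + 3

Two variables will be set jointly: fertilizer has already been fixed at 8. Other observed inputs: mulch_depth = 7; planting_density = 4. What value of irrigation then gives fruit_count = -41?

irrigation = 10

With fertilizer held at 8:
Substituting into the root_mass equation gives root_mass = irrigation - 17.
Substituting into the fruit_count equation gives fruit_count = -4*irrigation - 1.
Solve -4*irrigation - 1 = -41: irrigation = (-41 + 1) / -4 = 10.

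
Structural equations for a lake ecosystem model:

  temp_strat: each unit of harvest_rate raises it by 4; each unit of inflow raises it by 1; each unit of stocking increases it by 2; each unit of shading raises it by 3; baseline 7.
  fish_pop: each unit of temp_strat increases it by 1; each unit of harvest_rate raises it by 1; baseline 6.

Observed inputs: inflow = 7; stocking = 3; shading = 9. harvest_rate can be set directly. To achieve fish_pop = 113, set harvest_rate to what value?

Substituting into the temp_strat equation gives temp_strat = 4*harvest_rate + 47.
This gives fish_pop = 5*harvest_rate + 53.
Solve 5*harvest_rate + 53 = 113: harvest_rate = (113 - 53) / 5 = 12.

harvest_rate = 12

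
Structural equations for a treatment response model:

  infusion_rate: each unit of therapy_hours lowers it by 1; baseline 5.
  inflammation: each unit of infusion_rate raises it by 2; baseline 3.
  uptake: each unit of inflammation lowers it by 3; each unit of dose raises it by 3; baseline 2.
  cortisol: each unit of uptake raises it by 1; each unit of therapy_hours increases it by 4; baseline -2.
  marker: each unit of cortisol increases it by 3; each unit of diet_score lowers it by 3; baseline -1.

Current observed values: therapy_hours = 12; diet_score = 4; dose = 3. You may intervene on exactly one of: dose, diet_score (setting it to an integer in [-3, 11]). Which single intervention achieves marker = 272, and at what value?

set diet_score = -1

Intervening on dose: marker = 9*dose + 230. Reaching 272 requires dose = 14/3, not an integer.
Intervening on diet_score: with other inputs at their observed values, marker = -3*diet_score + 269. Solving for 272 gives diet_score = -1, within [-3, 11].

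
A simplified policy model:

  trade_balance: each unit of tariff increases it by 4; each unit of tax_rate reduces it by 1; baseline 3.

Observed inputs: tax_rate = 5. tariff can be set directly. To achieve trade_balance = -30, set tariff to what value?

tariff = -7

Substituting into the trade_balance equation gives trade_balance = 4*tariff - 2.
Solve 4*tariff - 2 = -30: tariff = (-30 + 2) / 4 = -7.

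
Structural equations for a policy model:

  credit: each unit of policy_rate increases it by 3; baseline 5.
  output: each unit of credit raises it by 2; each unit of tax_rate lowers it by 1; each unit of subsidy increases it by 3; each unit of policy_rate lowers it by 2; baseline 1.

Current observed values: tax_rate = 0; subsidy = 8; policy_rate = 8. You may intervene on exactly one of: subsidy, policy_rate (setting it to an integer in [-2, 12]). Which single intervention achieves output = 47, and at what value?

Intervening on subsidy: output = 3*subsidy + 43. Reaching 47 requires subsidy = 4/3, not an integer.
Intervening on policy_rate: with other inputs at their observed values, output = 4*policy_rate + 35. Solving for 47 gives policy_rate = 3, within [-2, 12].

set policy_rate = 3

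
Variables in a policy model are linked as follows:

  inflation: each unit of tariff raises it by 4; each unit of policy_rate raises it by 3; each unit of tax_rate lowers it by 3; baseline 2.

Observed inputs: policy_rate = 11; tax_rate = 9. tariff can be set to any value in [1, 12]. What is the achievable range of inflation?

Substituting into the inflation equation gives inflation = 4*tariff + 8.
Linear in tariff, so extremes are at the endpoints: tariff = 1 gives inflation = 12; tariff = 12 gives inflation = 56.

12 to 56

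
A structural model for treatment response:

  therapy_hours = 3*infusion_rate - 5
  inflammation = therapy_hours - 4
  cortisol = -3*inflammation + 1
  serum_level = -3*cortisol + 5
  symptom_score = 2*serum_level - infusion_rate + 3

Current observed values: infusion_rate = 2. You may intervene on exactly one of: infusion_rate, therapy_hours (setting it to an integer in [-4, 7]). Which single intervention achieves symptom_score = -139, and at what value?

set therapy_hours = -4

Intervening on infusion_rate: symptom_score = 53*infusion_rate - 155. Reaching -139 requires infusion_rate = 16/53, not an integer.
Intervening on therapy_hours: with other inputs at their observed values, symptom_score = 18*therapy_hours - 67. Solving for -139 gives therapy_hours = -4, within [-4, 7].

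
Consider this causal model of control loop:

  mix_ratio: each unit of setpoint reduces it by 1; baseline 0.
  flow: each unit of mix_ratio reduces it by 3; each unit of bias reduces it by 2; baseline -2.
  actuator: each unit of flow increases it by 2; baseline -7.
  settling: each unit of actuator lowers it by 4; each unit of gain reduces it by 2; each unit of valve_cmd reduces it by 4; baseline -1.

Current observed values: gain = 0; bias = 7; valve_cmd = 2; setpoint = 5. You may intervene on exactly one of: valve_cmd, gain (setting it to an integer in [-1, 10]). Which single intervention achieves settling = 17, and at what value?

Intervening on valve_cmd: settling = -4*valve_cmd + 35. Reaching 17 requires valve_cmd = 9/2, not an integer.
Intervening on gain: with other inputs at their observed values, settling = -2*gain + 27. Solving for 17 gives gain = 5, within [-1, 10].

set gain = 5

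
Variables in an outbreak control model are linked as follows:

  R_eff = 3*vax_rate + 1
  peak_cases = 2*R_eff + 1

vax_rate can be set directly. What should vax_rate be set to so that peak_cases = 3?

vax_rate = 0

Substituting into the peak_cases equation gives peak_cases = 6*vax_rate + 3.
Solve 6*vax_rate + 3 = 3: vax_rate = (3 - 3) / 6 = 0.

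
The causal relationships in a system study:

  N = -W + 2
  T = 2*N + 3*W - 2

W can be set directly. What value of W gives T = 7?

Substituting into the T equation gives T = W + 2.
Solve W + 2 = 7: W = (7 - 2) / 1 = 5.

W = 5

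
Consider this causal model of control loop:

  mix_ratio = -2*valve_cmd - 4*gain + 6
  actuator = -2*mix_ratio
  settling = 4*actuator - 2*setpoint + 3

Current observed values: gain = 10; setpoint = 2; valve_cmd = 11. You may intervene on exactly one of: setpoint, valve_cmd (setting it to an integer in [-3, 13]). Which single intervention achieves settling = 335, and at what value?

Intervening on setpoint: settling = -2*setpoint + 451. Reaching 335 requires setpoint = 58, outside [-3, 13].
Intervening on valve_cmd: with other inputs at their observed values, settling = 16*valve_cmd + 271. Solving for 335 gives valve_cmd = 4, within [-3, 13].

set valve_cmd = 4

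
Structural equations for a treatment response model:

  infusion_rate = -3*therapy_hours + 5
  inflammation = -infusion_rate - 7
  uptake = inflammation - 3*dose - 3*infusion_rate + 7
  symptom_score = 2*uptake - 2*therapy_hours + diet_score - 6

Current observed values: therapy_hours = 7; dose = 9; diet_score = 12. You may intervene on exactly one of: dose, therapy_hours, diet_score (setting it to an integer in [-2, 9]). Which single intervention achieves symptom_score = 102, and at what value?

Intervening on dose: with other inputs at their observed values, symptom_score = -6*dose + 120. Solving for 102 gives dose = 3, within [-2, 9].
Intervening on therapy_hours: symptom_score = 22*therapy_hours - 88. Reaching 102 requires therapy_hours = 95/11, not an integer.
Intervening on diet_score: symptom_score = diet_score + 54. Reaching 102 requires diet_score = 48, outside [-2, 9].

set dose = 3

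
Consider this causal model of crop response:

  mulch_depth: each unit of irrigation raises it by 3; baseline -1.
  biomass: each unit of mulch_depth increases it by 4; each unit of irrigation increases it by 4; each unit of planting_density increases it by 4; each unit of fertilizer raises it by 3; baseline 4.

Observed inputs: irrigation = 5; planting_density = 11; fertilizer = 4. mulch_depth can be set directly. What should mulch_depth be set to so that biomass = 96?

mulch_depth = 4

Intervening on mulch_depth fixes its value directly, overriding its dependence on irrigation.
Substituting into the biomass equation gives biomass = 4*mulch_depth + 80.
Solve 4*mulch_depth + 80 = 96: mulch_depth = (96 - 80) / 4 = 4.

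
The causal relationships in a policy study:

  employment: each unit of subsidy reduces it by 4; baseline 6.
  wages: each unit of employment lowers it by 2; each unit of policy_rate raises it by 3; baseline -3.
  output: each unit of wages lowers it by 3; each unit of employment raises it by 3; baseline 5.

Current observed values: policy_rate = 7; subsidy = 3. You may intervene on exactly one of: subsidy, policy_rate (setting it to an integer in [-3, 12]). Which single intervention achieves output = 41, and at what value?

Intervening on subsidy: with other inputs at their observed values, output = -36*subsidy + 5. Solving for 41 gives subsidy = -1, within [-3, 12].
Intervening on policy_rate: output = -9*policy_rate - 40. Reaching 41 requires policy_rate = -9, outside [-3, 12].

set subsidy = -1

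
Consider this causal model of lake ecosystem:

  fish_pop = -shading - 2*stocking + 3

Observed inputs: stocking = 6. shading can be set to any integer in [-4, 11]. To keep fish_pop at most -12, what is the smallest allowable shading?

Substituting into the fish_pop equation gives fish_pop = -shading - 9.
Require -shading - 9 ≤ -12, so shading ≥ 3.
The smallest integer in [-4, 11] satisfying this is 3.

shading = 3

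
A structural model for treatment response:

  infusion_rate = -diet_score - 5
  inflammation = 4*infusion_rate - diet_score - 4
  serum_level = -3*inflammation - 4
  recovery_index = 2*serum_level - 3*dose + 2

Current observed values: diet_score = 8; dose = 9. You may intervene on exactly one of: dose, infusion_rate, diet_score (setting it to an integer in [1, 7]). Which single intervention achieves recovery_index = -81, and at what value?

Intervening on dose: recovery_index = -3*dose + 378. Reaching -81 requires dose = 153, outside [1, 7].
Intervening on infusion_rate: with other inputs at their observed values, recovery_index = -24*infusion_rate + 39. Solving for -81 gives infusion_rate = 5, within [1, 7].
Intervening on diet_score: recovery_index = 30*diet_score + 111. Reaching -81 requires diet_score = -32/5, not an integer.

set infusion_rate = 5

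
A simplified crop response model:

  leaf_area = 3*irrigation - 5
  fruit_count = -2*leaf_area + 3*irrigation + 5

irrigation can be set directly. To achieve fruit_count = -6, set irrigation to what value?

Substituting into the fruit_count equation gives fruit_count = -3*irrigation + 15.
Solve -3*irrigation + 15 = -6: irrigation = (-6 - 15) / -3 = 7.

irrigation = 7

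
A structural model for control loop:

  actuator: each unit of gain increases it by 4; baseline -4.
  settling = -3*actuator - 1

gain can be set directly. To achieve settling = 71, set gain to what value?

Substituting into the settling equation gives settling = -12*gain + 11.
Solve -12*gain + 11 = 71: gain = (71 - 11) / -12 = -5.

gain = -5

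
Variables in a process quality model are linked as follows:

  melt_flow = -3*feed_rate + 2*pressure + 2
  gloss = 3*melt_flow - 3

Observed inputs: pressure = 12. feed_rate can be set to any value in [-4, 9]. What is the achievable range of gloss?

-6 to 111

Substituting into the melt_flow equation gives melt_flow = -3*feed_rate + 26.
Substituting into the gloss equation gives gloss = -9*feed_rate + 75.
Linear in feed_rate, so extremes are at the endpoints: feed_rate = -4 gives gloss = 111; feed_rate = 9 gives gloss = -6.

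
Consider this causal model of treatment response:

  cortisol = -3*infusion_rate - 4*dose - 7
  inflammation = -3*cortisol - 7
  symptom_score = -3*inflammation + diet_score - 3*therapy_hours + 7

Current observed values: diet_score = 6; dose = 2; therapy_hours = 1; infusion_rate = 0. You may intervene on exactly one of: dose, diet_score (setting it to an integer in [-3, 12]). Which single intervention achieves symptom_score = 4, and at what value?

Intervening on dose: with other inputs at their observed values, symptom_score = -36*dose - 32. Solving for 4 gives dose = -1, within [-3, 12].
Intervening on diet_score: symptom_score = diet_score - 110. Reaching 4 requires diet_score = 114, outside [-3, 12].

set dose = -1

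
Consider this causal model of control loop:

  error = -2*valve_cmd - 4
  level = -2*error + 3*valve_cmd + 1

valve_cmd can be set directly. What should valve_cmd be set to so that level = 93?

valve_cmd = 12

Substituting into the level equation gives level = 7*valve_cmd + 9.
Solve 7*valve_cmd + 9 = 93: valve_cmd = (93 - 9) / 7 = 12.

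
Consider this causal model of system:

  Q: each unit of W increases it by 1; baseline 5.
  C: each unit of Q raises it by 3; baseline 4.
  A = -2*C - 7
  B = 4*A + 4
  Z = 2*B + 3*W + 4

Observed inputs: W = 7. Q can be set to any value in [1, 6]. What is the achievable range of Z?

-375 to -135

Intervening on Q fixes its value directly, overriding its dependence on W.
Substituting into the A equation gives A = -6*Q - 15.
B becomes -24*Q - 56.
So Z = -48*Q - 87.
Linear in Q, so extremes are at the endpoints: Q = 1 gives Z = -135; Q = 6 gives Z = -375.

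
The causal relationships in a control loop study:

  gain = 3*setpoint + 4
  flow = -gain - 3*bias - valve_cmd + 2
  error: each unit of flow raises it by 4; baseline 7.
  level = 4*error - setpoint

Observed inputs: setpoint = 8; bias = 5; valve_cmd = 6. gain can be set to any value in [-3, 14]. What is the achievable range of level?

Intervening on gain fixes its value directly, overriding its dependence on setpoint.
Substituting into the flow equation gives flow = -gain - 19.
error becomes -4*gain - 69.
So level = -16*gain - 284.
Linear in gain, so extremes are at the endpoints: gain = -3 gives level = -236; gain = 14 gives level = -508.

-508 to -236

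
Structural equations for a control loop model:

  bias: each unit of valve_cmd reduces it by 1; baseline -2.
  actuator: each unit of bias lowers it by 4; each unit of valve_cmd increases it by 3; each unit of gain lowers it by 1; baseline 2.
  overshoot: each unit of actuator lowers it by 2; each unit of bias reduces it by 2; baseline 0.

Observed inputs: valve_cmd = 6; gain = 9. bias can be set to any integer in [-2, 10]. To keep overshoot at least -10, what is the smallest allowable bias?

bias = 2

Intervening on bias fixes its value directly, overriding its dependence on valve_cmd.
Substituting into the actuator equation gives actuator = -4*bias + 11.
This gives overshoot = 6*bias - 22.
Require 6*bias - 22 ≥ -10, so bias ≥ 2.
The smallest integer in [-2, 10] satisfying this is 2.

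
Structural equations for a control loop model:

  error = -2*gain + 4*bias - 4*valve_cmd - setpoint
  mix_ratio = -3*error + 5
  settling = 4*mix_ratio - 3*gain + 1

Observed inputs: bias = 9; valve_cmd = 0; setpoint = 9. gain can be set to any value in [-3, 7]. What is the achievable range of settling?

Substituting into the error equation gives error = -2*gain + 27.
So mix_ratio = 6*gain - 76.
This gives settling = 21*gain - 303.
Linear in gain, so extremes are at the endpoints: gain = -3 gives settling = -366; gain = 7 gives settling = -156.

-366 to -156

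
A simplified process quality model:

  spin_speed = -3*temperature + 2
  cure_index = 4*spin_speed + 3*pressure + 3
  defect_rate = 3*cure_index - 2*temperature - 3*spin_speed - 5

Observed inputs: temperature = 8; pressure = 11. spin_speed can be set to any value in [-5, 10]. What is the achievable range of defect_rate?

42 to 177

Intervening on spin_speed fixes its value directly, overriding its dependence on temperature.
Substituting into the cure_index equation gives cure_index = 4*spin_speed + 36.
So defect_rate = 9*spin_speed + 87.
Linear in spin_speed, so extremes are at the endpoints: spin_speed = -5 gives defect_rate = 42; spin_speed = 10 gives defect_rate = 177.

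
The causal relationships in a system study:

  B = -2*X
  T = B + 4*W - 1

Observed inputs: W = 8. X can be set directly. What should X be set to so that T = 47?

Substituting into the T equation gives T = -2*X + 31.
Solve -2*X + 31 = 47: X = (47 - 31) / -2 = -8.

X = -8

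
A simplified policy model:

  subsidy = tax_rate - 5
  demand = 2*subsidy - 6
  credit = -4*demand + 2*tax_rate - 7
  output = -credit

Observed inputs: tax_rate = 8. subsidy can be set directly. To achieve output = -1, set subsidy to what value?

Intervening on subsidy fixes its value directly, overriding its dependence on tax_rate.
Substituting into the credit equation gives credit = -8*subsidy + 33.
output becomes 8*subsidy - 33.
Solve 8*subsidy - 33 = -1: subsidy = (-1 + 33) / 8 = 4.

subsidy = 4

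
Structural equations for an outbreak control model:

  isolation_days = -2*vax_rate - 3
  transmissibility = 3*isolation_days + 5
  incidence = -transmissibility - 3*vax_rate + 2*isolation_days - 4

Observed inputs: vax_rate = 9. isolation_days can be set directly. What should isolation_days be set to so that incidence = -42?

isolation_days = 6

Intervening on isolation_days fixes its value directly, overriding its dependence on vax_rate.
Substituting into the incidence equation gives incidence = -isolation_days - 36.
Solve -isolation_days - 36 = -42: isolation_days = (-42 + 36) / -1 = 6.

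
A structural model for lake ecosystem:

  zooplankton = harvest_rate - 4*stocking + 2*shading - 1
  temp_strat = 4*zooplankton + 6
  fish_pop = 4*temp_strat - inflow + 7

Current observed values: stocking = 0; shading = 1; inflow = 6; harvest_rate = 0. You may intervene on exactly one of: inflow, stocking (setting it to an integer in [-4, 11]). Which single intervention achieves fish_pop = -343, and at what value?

Intervening on inflow: fish_pop = -inflow + 47. Reaching -343 requires inflow = 390, outside [-4, 11].
Intervening on stocking: with other inputs at their observed values, fish_pop = -64*stocking + 41. Solving for -343 gives stocking = 6, within [-4, 11].

set stocking = 6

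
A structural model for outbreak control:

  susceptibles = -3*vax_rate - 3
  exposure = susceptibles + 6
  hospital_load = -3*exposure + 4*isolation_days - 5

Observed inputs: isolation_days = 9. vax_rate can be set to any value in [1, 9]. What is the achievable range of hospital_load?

31 to 103

Substituting into the exposure equation gives exposure = -3*vax_rate + 3.
Substituting into the hospital_load equation gives hospital_load = 9*vax_rate + 22.
Linear in vax_rate, so extremes are at the endpoints: vax_rate = 1 gives hospital_load = 31; vax_rate = 9 gives hospital_load = 103.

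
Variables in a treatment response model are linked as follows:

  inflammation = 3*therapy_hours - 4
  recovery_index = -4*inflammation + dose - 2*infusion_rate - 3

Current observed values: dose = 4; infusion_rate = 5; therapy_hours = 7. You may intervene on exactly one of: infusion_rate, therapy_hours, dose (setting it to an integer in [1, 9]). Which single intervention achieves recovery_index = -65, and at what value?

Intervening on infusion_rate: recovery_index = -2*infusion_rate - 67. Reaching -65 requires infusion_rate = -1, outside [1, 9].
Intervening on therapy_hours: with other inputs at their observed values, recovery_index = -12*therapy_hours + 7. Solving for -65 gives therapy_hours = 6, within [1, 9].
Intervening on dose: recovery_index = dose - 81. Reaching -65 requires dose = 16, outside [1, 9].

set therapy_hours = 6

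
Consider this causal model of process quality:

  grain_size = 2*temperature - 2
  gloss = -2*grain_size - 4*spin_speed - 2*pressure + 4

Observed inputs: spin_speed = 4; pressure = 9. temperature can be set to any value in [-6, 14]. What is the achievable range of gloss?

Substituting into the gloss equation gives gloss = -4*temperature - 26.
Linear in temperature, so extremes are at the endpoints: temperature = -6 gives gloss = -2; temperature = 14 gives gloss = -82.

-82 to -2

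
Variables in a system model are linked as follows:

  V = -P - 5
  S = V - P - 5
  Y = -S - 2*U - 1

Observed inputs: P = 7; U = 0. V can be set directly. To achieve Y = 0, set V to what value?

Intervening on V fixes its value directly, overriding its dependence on P.
Substituting into the S equation gives S = V - 12.
Y becomes -V + 11.
Solve -V + 11 = 0: V = (0 - 11) / -1 = 11.

V = 11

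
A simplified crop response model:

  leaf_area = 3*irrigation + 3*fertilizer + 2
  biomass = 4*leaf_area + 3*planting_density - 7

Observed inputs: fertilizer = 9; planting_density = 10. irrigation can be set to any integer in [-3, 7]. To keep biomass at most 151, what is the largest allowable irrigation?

Substituting into the leaf_area equation gives leaf_area = 3*irrigation + 29.
This gives biomass = 12*irrigation + 139.
Require 12*irrigation + 139 ≤ 151, so irrigation ≤ 1.
The largest integer in [-3, 7] satisfying this is 1.

irrigation = 1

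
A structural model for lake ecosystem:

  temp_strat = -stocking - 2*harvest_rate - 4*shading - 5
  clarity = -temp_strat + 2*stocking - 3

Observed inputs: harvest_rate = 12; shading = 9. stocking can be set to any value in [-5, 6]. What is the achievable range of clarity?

47 to 80

Substituting into the temp_strat equation gives temp_strat = -stocking - 65.
clarity becomes 3*stocking + 62.
Linear in stocking, so extremes are at the endpoints: stocking = -5 gives clarity = 47; stocking = 6 gives clarity = 80.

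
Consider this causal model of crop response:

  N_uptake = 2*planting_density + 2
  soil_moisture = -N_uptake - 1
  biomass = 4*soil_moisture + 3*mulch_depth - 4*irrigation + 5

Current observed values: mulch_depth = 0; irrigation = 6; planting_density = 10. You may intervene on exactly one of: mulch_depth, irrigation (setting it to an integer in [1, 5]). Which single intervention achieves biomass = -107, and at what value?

set irrigation = 5

Intervening on mulch_depth: biomass = 3*mulch_depth - 111. Reaching -107 requires mulch_depth = 4/3, not an integer.
Intervening on irrigation: with other inputs at their observed values, biomass = -4*irrigation - 87. Solving for -107 gives irrigation = 5, within [1, 5].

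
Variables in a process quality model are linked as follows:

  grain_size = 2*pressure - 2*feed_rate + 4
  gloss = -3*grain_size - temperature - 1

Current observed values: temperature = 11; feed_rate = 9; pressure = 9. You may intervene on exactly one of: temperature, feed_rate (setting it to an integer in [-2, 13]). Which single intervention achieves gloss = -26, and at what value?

Intervening on temperature: with other inputs at their observed values, gloss = -temperature - 13. Solving for -26 gives temperature = 13, within [-2, 13].
Intervening on feed_rate: gloss = 6*feed_rate - 78. Reaching -26 requires feed_rate = 26/3, not an integer.

set temperature = 13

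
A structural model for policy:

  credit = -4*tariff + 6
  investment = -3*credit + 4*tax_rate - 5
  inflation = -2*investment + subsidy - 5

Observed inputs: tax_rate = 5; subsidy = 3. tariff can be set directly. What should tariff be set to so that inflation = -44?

Substituting into the investment equation gives investment = 12*tariff - 3.
Substituting into the inflation equation gives inflation = -24*tariff + 4.
Solve -24*tariff + 4 = -44: tariff = (-44 - 4) / -24 = 2.

tariff = 2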